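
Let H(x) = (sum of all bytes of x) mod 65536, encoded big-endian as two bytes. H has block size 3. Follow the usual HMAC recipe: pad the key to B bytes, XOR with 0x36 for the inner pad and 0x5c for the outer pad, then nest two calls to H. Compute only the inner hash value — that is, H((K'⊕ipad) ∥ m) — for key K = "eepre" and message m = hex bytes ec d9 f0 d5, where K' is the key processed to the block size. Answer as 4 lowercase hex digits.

Key "eepre" = 65 65 70 72 65 is 5 bytes > B = 3, so hash it first: H(key) = 02 11, then zero-pad to 3 bytes: K' = 02 11 00.
K' ⊕ ipad = 34 27 36.
Inner input = 34 27 36 ∥ ec d9 f0 d5.
Inner hash: sum = 52+39+54+236+217+240+213 = 1051 → 04 1b.

041b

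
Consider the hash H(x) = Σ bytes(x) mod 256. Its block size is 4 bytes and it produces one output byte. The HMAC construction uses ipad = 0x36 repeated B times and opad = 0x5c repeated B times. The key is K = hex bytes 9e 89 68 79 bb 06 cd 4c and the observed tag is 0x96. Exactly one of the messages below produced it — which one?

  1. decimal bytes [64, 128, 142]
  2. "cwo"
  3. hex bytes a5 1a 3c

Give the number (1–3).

1

Key hex bytes 9e 89 68 79 bb 06 cd 4c is 8 bytes > B = 4, so hash it first: H(key) = e2, then zero-pad to 4 bytes: K' = e2 00 00 00.
K' ⊕ ipad = d4 36 36 36; K' ⊕ opad = be 5c 5c 5c.
m1: inner = H(d4 36 36 36 40 80 8e) = c4; tag = H(be 5c 5c 5c c4) = 96 ← matches
m2: inner = H(d4 36 36 36 63 77 6f) = bf; tag = H(be 5c 5c 5c bf) = 91
m3: inner = H(d4 36 36 36 a5 1a 3c) = 71; tag = H(be 5c 5c 5c 71) = 43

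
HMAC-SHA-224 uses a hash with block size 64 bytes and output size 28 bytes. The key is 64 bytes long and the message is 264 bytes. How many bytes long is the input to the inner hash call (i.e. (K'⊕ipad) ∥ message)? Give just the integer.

Key is 64 ≤ 64 bytes, zero-padded: |K'| = 64.
Inner input = (K'⊕ipad) ∥ m → 64 + 264 = 328 bytes.

328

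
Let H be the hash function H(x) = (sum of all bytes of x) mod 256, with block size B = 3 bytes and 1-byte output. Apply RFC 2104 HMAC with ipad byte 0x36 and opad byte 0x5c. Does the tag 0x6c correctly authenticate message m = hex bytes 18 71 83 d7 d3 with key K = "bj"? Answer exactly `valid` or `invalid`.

valid

Key "bj" = 62 6a is 2 bytes ≤ B = 3; zero-pad to 3 bytes: K' = 62 6a 00.
K' ⊕ ipad = 54 5c 36; K' ⊕ opad = 3e 36 5c.
Inner hash: sum = 84+92+54+24+113+131+215+211 = 924; mod 256 = 156 → 9c.
Outer hash (recomputed tag): sum = 62+54+92+156 = 364; mod 256 = 108 → 6c.
Recomputed tag = 6c; claimed = 6c → match.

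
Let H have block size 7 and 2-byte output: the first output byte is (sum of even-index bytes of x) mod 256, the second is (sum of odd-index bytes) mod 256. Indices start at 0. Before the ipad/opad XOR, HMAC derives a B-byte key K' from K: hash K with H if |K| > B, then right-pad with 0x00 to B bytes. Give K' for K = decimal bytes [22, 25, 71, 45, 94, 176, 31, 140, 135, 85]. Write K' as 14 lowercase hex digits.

|K| = 10 > B = 7, so first hash the key.
H(K): even-index sum = 353 mod 256 = 97; odd-index sum = 471 mod 256 = 215 → 61 d7.
Zero-pad H(K) = 61 d7 to 7 bytes: K' = 61 d7 00 00 00 00 00.

61d70000000000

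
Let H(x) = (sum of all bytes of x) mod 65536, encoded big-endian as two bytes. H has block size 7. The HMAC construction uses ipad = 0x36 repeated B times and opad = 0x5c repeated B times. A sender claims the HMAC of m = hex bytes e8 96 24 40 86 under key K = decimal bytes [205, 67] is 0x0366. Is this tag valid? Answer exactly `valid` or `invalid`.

valid

Key decimal bytes [205, 67] = cd 43 is 2 bytes ≤ B = 7; zero-pad to 7 bytes: K' = cd 43 00 00 00 00 00.
K' ⊕ ipad = fb 75 36 36 36 36 36; K' ⊕ opad = 91 1f 5c 5c 5c 5c 5c.
Inner hash: sum = 251+117+54+54+54+54+54+232+150+36+64+134 = 1254 → 04 e6.
Outer hash (recomputed tag): sum = 145+31+92+92+92+92+92+4+230 = 870 → 03 66.
Recomputed tag = 0366; claimed = 0366 → match.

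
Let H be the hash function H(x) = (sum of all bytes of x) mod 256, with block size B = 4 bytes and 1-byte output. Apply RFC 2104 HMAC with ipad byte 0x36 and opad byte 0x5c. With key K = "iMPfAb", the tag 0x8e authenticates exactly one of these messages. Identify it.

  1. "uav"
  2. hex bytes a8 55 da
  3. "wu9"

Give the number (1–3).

Key "iMPfAb" = 69 4d 50 66 41 62 is 6 bytes > B = 4, so hash it first: H(key) = 0f, then zero-pad to 4 bytes: K' = 0f 00 00 00.
K' ⊕ ipad = 39 36 36 36; K' ⊕ opad = 53 5c 5c 5c.
m1: inner = H(39 36 36 36 75 61 76) = 27; tag = H(53 5c 5c 5c 27) = 8e ← matches
m2: inner = H(39 36 36 36 a8 55 da) = b2; tag = H(53 5c 5c 5c b2) = 19
m3: inner = H(39 36 36 36 77 75 39) = 00; tag = H(53 5c 5c 5c 00) = 67

1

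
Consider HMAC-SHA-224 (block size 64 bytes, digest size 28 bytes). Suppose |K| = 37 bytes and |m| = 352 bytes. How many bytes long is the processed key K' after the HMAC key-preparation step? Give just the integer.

64

Key is 37 ≤ 64 bytes, zero-padded: |K'| = 64.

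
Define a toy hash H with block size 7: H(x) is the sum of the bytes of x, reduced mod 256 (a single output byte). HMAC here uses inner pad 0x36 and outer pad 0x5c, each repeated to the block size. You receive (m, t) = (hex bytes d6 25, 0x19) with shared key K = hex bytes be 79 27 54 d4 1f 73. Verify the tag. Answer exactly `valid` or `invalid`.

valid

Key hex bytes be 79 27 54 d4 1f 73 is exactly B = 7 bytes: K' = be 79 27 54 d4 1f 73.
K' ⊕ ipad = 88 4f 11 62 e2 29 45; K' ⊕ opad = e2 25 7b 08 88 43 2f.
Inner hash: sum = 136+79+17+98+226+41+69+214+37 = 917; mod 256 = 149 → 95.
Outer hash (recomputed tag): sum = 226+37+123+8+136+67+47+149 = 793; mod 256 = 25 → 19.
Recomputed tag = 19; claimed = 19 → match.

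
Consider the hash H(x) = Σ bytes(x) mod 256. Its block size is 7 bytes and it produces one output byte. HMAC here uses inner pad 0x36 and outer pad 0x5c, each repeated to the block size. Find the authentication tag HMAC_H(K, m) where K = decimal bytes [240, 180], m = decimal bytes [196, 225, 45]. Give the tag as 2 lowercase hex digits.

88

Key decimal bytes [240, 180] = f0 b4 is 2 bytes ≤ B = 7; zero-pad to 7 bytes: K' = f0 b4 00 00 00 00 00.
K' ⊕ ipad = c6 82 36 36 36 36 36.  K' ⊕ opad = ac e8 5c 5c 5c 5c 5c.
Inner input = (K'⊕ipad) ∥ m = c6 82 36 36 36 36 36 ∥ c4 e1 2d.
Inner hash: sum = 198+130+54+54+54+54+54+196+225+45 = 1064; mod 256 = 40 → 28.
Outer input = (K'⊕opad) ∥ inner = ac e8 5c 5c 5c 5c 5c ∥ 28.
Outer hash (tag): sum = 172+232+92+92+92+92+92+40 = 904; mod 256 = 136 → 88.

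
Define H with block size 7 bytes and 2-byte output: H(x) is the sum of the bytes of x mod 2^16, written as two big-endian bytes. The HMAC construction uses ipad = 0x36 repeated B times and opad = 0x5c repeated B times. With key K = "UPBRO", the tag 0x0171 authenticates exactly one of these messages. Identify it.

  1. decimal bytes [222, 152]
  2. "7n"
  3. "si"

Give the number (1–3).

3

Key "UPBRO" = 55 50 42 52 4f is 5 bytes ≤ B = 7; zero-pad to 7 bytes: K' = 55 50 42 52 4f 00 00.
K' ⊕ ipad = 63 66 74 64 79 36 36; K' ⊕ opad = 09 0c 1e 0e 13 5c 5c.
m1: inner = H(63 66 74 64 79 36 36 de 98) = 03 fc; tag = H(09 0c 1e 0e 13 5c 5c 03 fc) = 020b
m2: inner = H(63 66 74 64 79 36 36 37 6e) = 03 2b; tag = H(09 0c 1e 0e 13 5c 5c 03 2b) = 013a
m3: inner = H(63 66 74 64 79 36 36 73 69) = 03 62; tag = H(09 0c 1e 0e 13 5c 5c 03 62) = 0171 ← matches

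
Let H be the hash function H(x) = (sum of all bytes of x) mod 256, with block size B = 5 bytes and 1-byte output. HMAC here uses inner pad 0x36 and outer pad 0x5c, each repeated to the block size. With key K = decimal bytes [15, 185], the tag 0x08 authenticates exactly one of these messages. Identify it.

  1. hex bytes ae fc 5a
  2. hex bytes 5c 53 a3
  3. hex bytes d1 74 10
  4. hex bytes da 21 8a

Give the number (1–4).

2

Key decimal bytes [15, 185] = 0f b9 is 2 bytes ≤ B = 5; zero-pad to 5 bytes: K' = 0f b9 00 00 00.
K' ⊕ ipad = 39 8f 36 36 36; K' ⊕ opad = 53 e5 5c 5c 5c.
m1: inner = H(39 8f 36 36 36 ae fc 5a) = 6e; tag = H(53 e5 5c 5c 5c 6e) = ba
m2: inner = H(39 8f 36 36 36 5c 53 a3) = bc; tag = H(53 e5 5c 5c 5c bc) = 08 ← matches
m3: inner = H(39 8f 36 36 36 d1 74 10) = bf; tag = H(53 e5 5c 5c 5c bf) = 0b
m4: inner = H(39 8f 36 36 36 da 21 8a) = ef; tag = H(53 e5 5c 5c 5c ef) = 3b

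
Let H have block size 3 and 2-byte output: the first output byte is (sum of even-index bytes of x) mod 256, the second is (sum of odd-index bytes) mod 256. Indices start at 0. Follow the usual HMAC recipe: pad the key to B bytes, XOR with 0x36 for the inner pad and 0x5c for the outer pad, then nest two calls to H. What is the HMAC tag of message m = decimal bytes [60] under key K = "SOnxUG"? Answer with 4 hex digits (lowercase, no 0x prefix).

1aa8

Key "SOnxUG" = 53 4f 6e 78 55 47 is 6 bytes > B = 3, so hash it first: H(key) = 16 0e, then zero-pad to 3 bytes: K' = 16 0e 00.
K' ⊕ ipad = 20 38 36.  K' ⊕ opad = 4a 52 5c.
Inner input = (K'⊕ipad) ∥ m = 20 38 36 ∥ 3c.
Inner hash: even-index sum = 86 mod 256 = 86; odd-index sum = 116 mod 256 = 116 → 56 74.
Outer input = (K'⊕opad) ∥ inner = 4a 52 5c ∥ 56 74.
Outer hash (tag): even-index sum = 282 mod 256 = 26; odd-index sum = 168 mod 256 = 168 → 1a a8.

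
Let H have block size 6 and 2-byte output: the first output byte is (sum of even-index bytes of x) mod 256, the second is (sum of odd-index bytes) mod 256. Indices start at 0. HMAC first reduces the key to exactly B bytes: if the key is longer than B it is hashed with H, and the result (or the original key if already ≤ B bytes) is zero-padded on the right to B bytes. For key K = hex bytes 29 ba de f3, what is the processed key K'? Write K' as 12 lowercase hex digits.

29badef30000

Key hex bytes 29 ba de f3 is 4 bytes ≤ B = 6; zero-pad to 6 bytes: K' = 29 ba de f3 00 00.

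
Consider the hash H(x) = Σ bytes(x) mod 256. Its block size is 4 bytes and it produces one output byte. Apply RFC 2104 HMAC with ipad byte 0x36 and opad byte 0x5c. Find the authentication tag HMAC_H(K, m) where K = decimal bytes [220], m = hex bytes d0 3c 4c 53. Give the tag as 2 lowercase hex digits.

Key decimal bytes [220] = dc is 1 byte ≤ B = 4; zero-pad to 4 bytes: K' = dc 00 00 00.
K' ⊕ ipad = ea 36 36 36.  K' ⊕ opad = 80 5c 5c 5c.
Inner input = (K'⊕ipad) ∥ m = ea 36 36 36 ∥ d0 3c 4c 53.
Inner hash: sum = 234+54+54+54+208+60+76+83 = 823; mod 256 = 55 → 37.
Outer input = (K'⊕opad) ∥ inner = 80 5c 5c 5c ∥ 37.
Outer hash (tag): sum = 128+92+92+92+55 = 459; mod 256 = 203 → cb.

cb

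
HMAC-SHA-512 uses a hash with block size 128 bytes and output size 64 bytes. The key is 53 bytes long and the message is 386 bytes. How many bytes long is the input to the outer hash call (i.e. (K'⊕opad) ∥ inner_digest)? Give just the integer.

Key is 53 ≤ 128 bytes, zero-padded: |K'| = 128.
Outer input = (K'⊕opad) ∥ H(inner) → 128 + 64 = 192 bytes.

192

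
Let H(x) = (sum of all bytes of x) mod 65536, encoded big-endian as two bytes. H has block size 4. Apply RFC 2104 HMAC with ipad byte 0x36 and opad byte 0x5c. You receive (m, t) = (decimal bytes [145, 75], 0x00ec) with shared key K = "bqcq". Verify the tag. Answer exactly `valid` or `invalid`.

Key "bqcq" = 62 71 63 71 is exactly B = 4 bytes: K' = 62 71 63 71.
K' ⊕ ipad = 54 47 55 47; K' ⊕ opad = 3e 2d 3f 2d.
Inner hash: sum = 84+71+85+71+145+75 = 531 → 02 13.
Outer hash (recomputed tag): sum = 62+45+63+45+2+19 = 236 → 00 ec.
Recomputed tag = 00ec; claimed = 00ec → match.

valid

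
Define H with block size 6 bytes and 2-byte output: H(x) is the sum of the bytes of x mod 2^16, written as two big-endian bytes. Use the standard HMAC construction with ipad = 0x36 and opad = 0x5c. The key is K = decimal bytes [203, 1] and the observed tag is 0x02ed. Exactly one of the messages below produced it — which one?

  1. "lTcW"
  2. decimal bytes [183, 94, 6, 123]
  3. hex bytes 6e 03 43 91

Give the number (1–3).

1

Key decimal bytes [203, 1] = cb 01 is 2 bytes ≤ B = 6; zero-pad to 6 bytes: K' = cb 01 00 00 00 00.
K' ⊕ ipad = fd 37 36 36 36 36; K' ⊕ opad = 97 5d 5c 5c 5c 5c.
m1: inner = H(fd 37 36 36 36 36 6c 54 63 57) = 03 86; tag = H(97 5d 5c 5c 5c 5c 03 86) = 02ed ← matches
m2: inner = H(fd 37 36 36 36 36 b7 5e 06 7b) = 03 a2; tag = H(97 5d 5c 5c 5c 5c 03 a2) = 0309
m3: inner = H(fd 37 36 36 36 36 6e 03 43 91) = 03 51; tag = H(97 5d 5c 5c 5c 5c 03 51) = 02b8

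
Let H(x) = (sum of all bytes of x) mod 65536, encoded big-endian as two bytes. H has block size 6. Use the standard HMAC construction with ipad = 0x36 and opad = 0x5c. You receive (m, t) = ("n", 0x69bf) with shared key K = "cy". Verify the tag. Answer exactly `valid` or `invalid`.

Key "cy" = 63 79 is 2 bytes ≤ B = 6; zero-pad to 6 bytes: K' = 63 79 00 00 00 00.
K' ⊕ ipad = 55 4f 36 36 36 36; K' ⊕ opad = 3f 25 5c 5c 5c 5c.
Inner hash: sum = 85+79+54+54+54+54+110 = 490 → 01 ea.
Outer hash (recomputed tag): sum = 63+37+92+92+92+92+1+234 = 703 → 02 bf.
Recomputed tag = 02bf; claimed = 69bf → mismatch.

invalid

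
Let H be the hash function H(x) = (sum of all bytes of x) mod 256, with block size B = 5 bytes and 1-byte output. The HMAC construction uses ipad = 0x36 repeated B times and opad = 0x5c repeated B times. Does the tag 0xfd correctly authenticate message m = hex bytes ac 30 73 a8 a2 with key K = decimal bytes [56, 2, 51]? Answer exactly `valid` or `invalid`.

invalid

Key decimal bytes [56, 2, 51] = 38 02 33 is 3 bytes ≤ B = 5; zero-pad to 5 bytes: K' = 38 02 33 00 00.
K' ⊕ ipad = 0e 34 05 36 36; K' ⊕ opad = 64 5e 6f 5c 5c.
Inner hash: sum = 14+52+5+54+54+172+48+115+168+162 = 844; mod 256 = 76 → 4c.
Outer hash (recomputed tag): sum = 100+94+111+92+92+76 = 565; mod 256 = 53 → 35.
Recomputed tag = 35; claimed = fd → mismatch.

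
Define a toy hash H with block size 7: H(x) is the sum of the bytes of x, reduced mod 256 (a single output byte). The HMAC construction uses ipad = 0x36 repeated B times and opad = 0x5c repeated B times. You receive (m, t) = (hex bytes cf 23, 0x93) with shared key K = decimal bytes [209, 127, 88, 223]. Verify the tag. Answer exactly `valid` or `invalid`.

invalid

Key decimal bytes [209, 127, 88, 223] = d1 7f 58 df is 4 bytes ≤ B = 7; zero-pad to 7 bytes: K' = d1 7f 58 df 00 00 00.
K' ⊕ ipad = e7 49 6e e9 36 36 36; K' ⊕ opad = 8d 23 04 83 5c 5c 5c.
Inner hash: sum = 231+73+110+233+54+54+54+207+35 = 1051; mod 256 = 27 → 1b.
Outer hash (recomputed tag): sum = 141+35+4+131+92+92+92+27 = 614; mod 256 = 102 → 66.
Recomputed tag = 66; claimed = 93 → mismatch.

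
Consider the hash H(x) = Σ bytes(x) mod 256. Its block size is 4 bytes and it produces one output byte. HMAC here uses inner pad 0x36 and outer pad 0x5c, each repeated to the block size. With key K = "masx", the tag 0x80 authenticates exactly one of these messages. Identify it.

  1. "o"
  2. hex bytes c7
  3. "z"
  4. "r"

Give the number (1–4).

3

Key "masx" = 6d 61 73 78 is exactly B = 4 bytes: K' = 6d 61 73 78.
K' ⊕ ipad = 5b 57 45 4e; K' ⊕ opad = 31 3d 2f 24.
m1: inner = H(5b 57 45 4e 6f) = b4; tag = H(31 3d 2f 24 b4) = 75
m2: inner = H(5b 57 45 4e c7) = 0c; tag = H(31 3d 2f 24 0c) = cd
m3: inner = H(5b 57 45 4e 7a) = bf; tag = H(31 3d 2f 24 bf) = 80 ← matches
m4: inner = H(5b 57 45 4e 72) = b7; tag = H(31 3d 2f 24 b7) = 78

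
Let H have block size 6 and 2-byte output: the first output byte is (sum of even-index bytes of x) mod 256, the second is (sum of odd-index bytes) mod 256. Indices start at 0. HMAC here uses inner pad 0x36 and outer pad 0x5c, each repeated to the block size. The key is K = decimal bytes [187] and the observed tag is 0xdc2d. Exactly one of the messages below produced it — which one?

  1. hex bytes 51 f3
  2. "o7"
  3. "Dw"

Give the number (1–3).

3

Key decimal bytes [187] = bb is 1 byte ≤ B = 6; zero-pad to 6 bytes: K' = bb 00 00 00 00 00.
K' ⊕ ipad = 8d 36 36 36 36 36; K' ⊕ opad = e7 5c 5c 5c 5c 5c.
m1: inner = H(8d 36 36 36 36 36 51 f3) = 4a 95; tag = H(e7 5c 5c 5c 5c 5c 4a 95) = e9a9
m2: inner = H(8d 36 36 36 36 36 6f 37) = 68 d9; tag = H(e7 5c 5c 5c 5c 5c 68 d9) = 07ed
m3: inner = H(8d 36 36 36 36 36 44 77) = 3d 19; tag = H(e7 5c 5c 5c 5c 5c 3d 19) = dc2d ← matches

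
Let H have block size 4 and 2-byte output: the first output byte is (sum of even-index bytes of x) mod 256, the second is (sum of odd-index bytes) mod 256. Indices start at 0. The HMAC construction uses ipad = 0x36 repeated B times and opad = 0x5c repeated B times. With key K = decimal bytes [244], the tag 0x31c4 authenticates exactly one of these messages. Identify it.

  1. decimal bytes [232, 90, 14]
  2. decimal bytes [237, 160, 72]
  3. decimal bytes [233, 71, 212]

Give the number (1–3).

2

Key decimal bytes [244] = f4 is 1 byte ≤ B = 4; zero-pad to 4 bytes: K' = f4 00 00 00.
K' ⊕ ipad = c2 36 36 36; K' ⊕ opad = a8 5c 5c 5c.
m1: inner = H(c2 36 36 36 e8 5a 0e) = ee c6; tag = H(a8 5c 5c 5c ee c6) = f27e
m2: inner = H(c2 36 36 36 ed a0 48) = 2d 0c; tag = H(a8 5c 5c 5c 2d 0c) = 31c4 ← matches
m3: inner = H(c2 36 36 36 e9 47 d4) = b5 b3; tag = H(a8 5c 5c 5c b5 b3) = b96b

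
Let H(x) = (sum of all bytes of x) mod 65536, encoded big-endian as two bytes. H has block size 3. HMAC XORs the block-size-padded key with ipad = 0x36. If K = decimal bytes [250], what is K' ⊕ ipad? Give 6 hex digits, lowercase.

cc3636

Key decimal bytes [250] = fa is 1 byte ≤ B = 3; zero-pad to 3 bytes: K' = fa 00 00.
XOR each byte with 0x36: fa⊕36=cc, 00⊕36=36, 00⊕36=36.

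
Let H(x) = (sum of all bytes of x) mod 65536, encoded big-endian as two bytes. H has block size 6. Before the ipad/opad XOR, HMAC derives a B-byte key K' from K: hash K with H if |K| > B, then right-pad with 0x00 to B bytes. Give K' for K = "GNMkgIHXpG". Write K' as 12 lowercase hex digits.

|K| = 10 > B = 6, so first hash the key.
H(K): sum = 71+78+77+107+103+73+72+88+112+71 = 852 → 03 54.
Zero-pad H(K) = 03 54 to 6 bytes: K' = 03 54 00 00 00 00.

035400000000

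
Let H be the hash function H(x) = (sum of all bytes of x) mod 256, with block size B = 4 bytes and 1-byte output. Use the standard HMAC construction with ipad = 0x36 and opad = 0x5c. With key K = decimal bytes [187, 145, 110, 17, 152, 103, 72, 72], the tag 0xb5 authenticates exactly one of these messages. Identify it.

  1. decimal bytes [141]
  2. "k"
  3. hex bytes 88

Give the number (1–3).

1

Key decimal bytes [187, 145, 110, 17, 152, 103, 72, 72] = bb 91 6e 11 98 67 48 48 is 8 bytes > B = 4, so hash it first: H(key) = 5a, then zero-pad to 4 bytes: K' = 5a 00 00 00.
K' ⊕ ipad = 6c 36 36 36; K' ⊕ opad = 06 5c 5c 5c.
m1: inner = H(6c 36 36 36 8d) = 9b; tag = H(06 5c 5c 5c 9b) = b5 ← matches
m2: inner = H(6c 36 36 36 6b) = 79; tag = H(06 5c 5c 5c 79) = 93
m3: inner = H(6c 36 36 36 88) = 96; tag = H(06 5c 5c 5c 96) = b0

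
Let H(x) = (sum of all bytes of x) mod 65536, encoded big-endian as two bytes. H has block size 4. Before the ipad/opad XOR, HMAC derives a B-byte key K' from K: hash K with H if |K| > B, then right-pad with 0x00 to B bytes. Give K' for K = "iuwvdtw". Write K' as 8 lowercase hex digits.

031a0000

|K| = 7 > B = 4, so first hash the key.
H(K): sum = 105+117+119+118+100+116+119 = 794 → 03 1a.
Zero-pad H(K) = 03 1a to 4 bytes: K' = 03 1a 00 00.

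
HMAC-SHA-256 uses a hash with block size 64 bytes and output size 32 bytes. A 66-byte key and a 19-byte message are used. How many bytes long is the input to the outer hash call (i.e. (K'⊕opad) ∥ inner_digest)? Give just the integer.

96

Key is 66 > 64 bytes, so it is hashed to 32 bytes then zero-padded to 64: |K'| = 64.
Outer input = (K'⊕opad) ∥ H(inner) → 64 + 32 = 96 bytes.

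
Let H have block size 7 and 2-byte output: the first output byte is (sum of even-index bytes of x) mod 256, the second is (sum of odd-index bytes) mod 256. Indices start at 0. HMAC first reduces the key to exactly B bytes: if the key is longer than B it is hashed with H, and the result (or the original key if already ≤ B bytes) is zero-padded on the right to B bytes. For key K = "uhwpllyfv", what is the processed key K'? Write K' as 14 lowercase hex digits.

47aa0000000000

|K| = 9 > B = 7, so first hash the key.
H(K): even-index sum = 583 mod 256 = 71; odd-index sum = 426 mod 256 = 170 → 47 aa.
Zero-pad H(K) = 47 aa to 7 bytes: K' = 47 aa 00 00 00 00 00.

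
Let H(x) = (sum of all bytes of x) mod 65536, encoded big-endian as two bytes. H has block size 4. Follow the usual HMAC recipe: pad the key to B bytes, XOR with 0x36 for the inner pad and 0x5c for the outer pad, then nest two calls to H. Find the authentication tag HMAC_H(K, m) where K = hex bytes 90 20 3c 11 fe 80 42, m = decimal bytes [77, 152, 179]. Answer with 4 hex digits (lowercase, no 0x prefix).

02bc

Key hex bytes 90 20 3c 11 fe 80 42 is 7 bytes > B = 4, so hash it first: H(key) = 02 bd, then zero-pad to 4 bytes: K' = 02 bd 00 00.
K' ⊕ ipad = 34 8b 36 36.  K' ⊕ opad = 5e e1 5c 5c.
Inner input = (K'⊕ipad) ∥ m = 34 8b 36 36 ∥ 4d 98 b3.
Inner hash: sum = 52+139+54+54+77+152+179 = 707 → 02 c3.
Outer input = (K'⊕opad) ∥ inner = 5e e1 5c 5c ∥ 02 c3.
Outer hash (tag): sum = 94+225+92+92+2+195 = 700 → 02 bc.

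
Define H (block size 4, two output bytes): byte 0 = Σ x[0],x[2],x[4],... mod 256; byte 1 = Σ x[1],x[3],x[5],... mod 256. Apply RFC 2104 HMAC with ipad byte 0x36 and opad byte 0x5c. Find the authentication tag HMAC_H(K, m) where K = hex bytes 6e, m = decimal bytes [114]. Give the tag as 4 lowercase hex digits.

Key hex bytes 6e is 1 byte ≤ B = 4; zero-pad to 4 bytes: K' = 6e 00 00 00.
K' ⊕ ipad = 58 36 36 36.  K' ⊕ opad = 32 5c 5c 5c.
Inner input = (K'⊕ipad) ∥ m = 58 36 36 36 ∥ 72.
Inner hash: even-index sum = 256 mod 256 = 0; odd-index sum = 108 mod 256 = 108 → 00 6c.
Outer input = (K'⊕opad) ∥ inner = 32 5c 5c 5c ∥ 00 6c.
Outer hash (tag): even-index sum = 142 mod 256 = 142; odd-index sum = 292 mod 256 = 36 → 8e 24.

8e24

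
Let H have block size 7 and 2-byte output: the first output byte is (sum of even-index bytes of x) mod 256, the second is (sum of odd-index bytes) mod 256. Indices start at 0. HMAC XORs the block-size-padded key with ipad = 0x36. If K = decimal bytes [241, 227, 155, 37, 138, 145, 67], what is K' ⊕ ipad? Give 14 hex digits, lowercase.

Key decimal bytes [241, 227, 155, 37, 138, 145, 67] = f1 e3 9b 25 8a 91 43 is exactly B = 7 bytes: K' = f1 e3 9b 25 8a 91 43.
XOR each byte with 0x36: f1⊕36=c7, e3⊕36=d5, 9b⊕36=ad, 25⊕36=13, 8a⊕36=bc, 91⊕36=a7, 43⊕36=75.

c7d5ad13bca775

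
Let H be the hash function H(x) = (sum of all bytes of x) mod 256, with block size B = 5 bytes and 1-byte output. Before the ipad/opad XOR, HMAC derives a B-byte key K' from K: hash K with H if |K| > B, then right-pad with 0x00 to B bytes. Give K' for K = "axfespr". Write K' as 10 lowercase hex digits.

|K| = 7 > B = 5, so first hash the key.
H(K): sum = 97+120+102+101+115+112+114 = 761; mod 256 = 249 → f9.
Zero-pad H(K) = f9 to 5 bytes: K' = f9 00 00 00 00.

f900000000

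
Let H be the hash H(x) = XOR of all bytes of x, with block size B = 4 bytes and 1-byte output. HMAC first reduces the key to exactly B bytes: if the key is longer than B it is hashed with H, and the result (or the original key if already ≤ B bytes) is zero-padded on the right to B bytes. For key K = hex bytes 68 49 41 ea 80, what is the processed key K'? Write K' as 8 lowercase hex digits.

0a000000

|K| = 5 > B = 4, so first hash the key.
H(K): XOR 68⊕49⊕41⊕ea⊕80 = 0a.
Zero-pad H(K) = 0a to 4 bytes: K' = 0a 00 00 00.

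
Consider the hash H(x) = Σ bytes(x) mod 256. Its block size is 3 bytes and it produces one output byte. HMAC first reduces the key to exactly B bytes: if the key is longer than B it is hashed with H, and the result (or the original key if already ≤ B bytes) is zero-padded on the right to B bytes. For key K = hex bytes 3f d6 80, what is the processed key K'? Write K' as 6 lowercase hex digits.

3fd680

Key hex bytes 3f d6 80 is exactly B = 3 bytes: K' = 3f d6 80.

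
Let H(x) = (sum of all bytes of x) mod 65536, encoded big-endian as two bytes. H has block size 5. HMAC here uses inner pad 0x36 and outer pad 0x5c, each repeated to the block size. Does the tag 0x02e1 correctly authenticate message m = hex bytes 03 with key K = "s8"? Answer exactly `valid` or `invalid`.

invalid

Key "s8" = 73 38 is 2 bytes ≤ B = 5; zero-pad to 5 bytes: K' = 73 38 00 00 00.
K' ⊕ ipad = 45 0e 36 36 36; K' ⊕ opad = 2f 64 5c 5c 5c.
Inner hash: sum = 69+14+54+54+54+3 = 248 → 00 f8.
Outer hash (recomputed tag): sum = 47+100+92+92+92+0+248 = 671 → 02 9f.
Recomputed tag = 029f; claimed = 02e1 → mismatch.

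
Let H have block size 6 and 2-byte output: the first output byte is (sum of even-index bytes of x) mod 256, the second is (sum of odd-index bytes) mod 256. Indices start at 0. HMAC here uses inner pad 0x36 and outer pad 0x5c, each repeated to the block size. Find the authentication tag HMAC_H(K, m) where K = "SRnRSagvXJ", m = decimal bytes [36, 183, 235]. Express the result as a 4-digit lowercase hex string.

Key "SRnRSagvXJ" = 53 52 6e 52 53 61 67 76 58 4a is 10 bytes > B = 6, so hash it first: H(key) = d3 c5, then zero-pad to 6 bytes: K' = d3 c5 00 00 00 00.
K' ⊕ ipad = e5 f3 36 36 36 36.  K' ⊕ opad = 8f 99 5c 5c 5c 5c.
Inner input = (K'⊕ipad) ∥ m = e5 f3 36 36 36 36 ∥ 24 b7 eb.
Inner hash: even-index sum = 608 mod 256 = 96; odd-index sum = 534 mod 256 = 22 → 60 16.
Outer input = (K'⊕opad) ∥ inner = 8f 99 5c 5c 5c 5c ∥ 60 16.
Outer hash (tag): even-index sum = 423 mod 256 = 167; odd-index sum = 359 mod 256 = 103 → a7 67.

a767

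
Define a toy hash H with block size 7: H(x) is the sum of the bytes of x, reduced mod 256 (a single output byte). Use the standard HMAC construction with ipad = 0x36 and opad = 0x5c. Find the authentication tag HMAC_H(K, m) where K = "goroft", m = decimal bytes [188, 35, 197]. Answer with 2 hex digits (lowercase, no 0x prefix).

Key "goroft" = 67 6f 72 6f 66 74 is 6 bytes ≤ B = 7; zero-pad to 7 bytes: K' = 67 6f 72 6f 66 74 00.
K' ⊕ ipad = 51 59 44 59 50 42 36.  K' ⊕ opad = 3b 33 2e 33 3a 28 5c.
Inner input = (K'⊕ipad) ∥ m = 51 59 44 59 50 42 36 ∥ bc 23 c5.
Inner hash: sum = 81+89+68+89+80+66+54+188+35+197 = 947; mod 256 = 179 → b3.
Outer input = (K'⊕opad) ∥ inner = 3b 33 2e 33 3a 28 5c ∥ b3.
Outer hash (tag): sum = 59+51+46+51+58+40+92+179 = 576; mod 256 = 64 → 40.

40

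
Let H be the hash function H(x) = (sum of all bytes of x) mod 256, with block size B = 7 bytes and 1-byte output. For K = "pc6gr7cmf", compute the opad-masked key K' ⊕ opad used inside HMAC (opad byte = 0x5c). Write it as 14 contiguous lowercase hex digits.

135c5c5c5c5c5c

Key "pc6gr7cmf" = 70 63 36 67 72 37 63 6d 66 is 9 bytes > B = 7, so hash it first: H(key) = 4f, then zero-pad to 7 bytes: K' = 4f 00 00 00 00 00 00.
XOR each byte with 0x5c: 4f⊕5c=13, 00⊕5c=5c, 00⊕5c=5c, 00⊕5c=5c, 00⊕5c=5c, 00⊕5c=5c, 00⊕5c=5c.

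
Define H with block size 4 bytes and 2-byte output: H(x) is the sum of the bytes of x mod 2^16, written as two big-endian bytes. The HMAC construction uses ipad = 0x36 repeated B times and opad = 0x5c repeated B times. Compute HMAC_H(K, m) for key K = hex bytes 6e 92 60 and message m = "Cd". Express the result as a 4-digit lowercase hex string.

01c9

Key hex bytes 6e 92 60 is 3 bytes ≤ B = 4; zero-pad to 4 bytes: K' = 6e 92 60 00.
K' ⊕ ipad = 58 a4 56 36.  K' ⊕ opad = 32 ce 3c 5c.
Inner input = (K'⊕ipad) ∥ m = 58 a4 56 36 ∥ 43 64.
Inner hash: sum = 88+164+86+54+67+100 = 559 → 02 2f.
Outer input = (K'⊕opad) ∥ inner = 32 ce 3c 5c ∥ 02 2f.
Outer hash (tag): sum = 50+206+60+92+2+47 = 457 → 01 c9.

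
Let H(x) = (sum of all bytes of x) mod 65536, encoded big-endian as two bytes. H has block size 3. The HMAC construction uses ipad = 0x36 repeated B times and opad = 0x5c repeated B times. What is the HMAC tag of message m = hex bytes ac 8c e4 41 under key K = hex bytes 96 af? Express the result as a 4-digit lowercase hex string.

Key hex bytes 96 af is 2 bytes ≤ B = 3; zero-pad to 3 bytes: K' = 96 af 00.
K' ⊕ ipad = a0 99 36.  K' ⊕ opad = ca f3 5c.
Inner input = (K'⊕ipad) ∥ m = a0 99 36 ∥ ac 8c e4 41.
Inner hash: sum = 160+153+54+172+140+228+65 = 972 → 03 cc.
Outer input = (K'⊕opad) ∥ inner = ca f3 5c ∥ 03 cc.
Outer hash (tag): sum = 202+243+92+3+204 = 744 → 02 e8.

02e8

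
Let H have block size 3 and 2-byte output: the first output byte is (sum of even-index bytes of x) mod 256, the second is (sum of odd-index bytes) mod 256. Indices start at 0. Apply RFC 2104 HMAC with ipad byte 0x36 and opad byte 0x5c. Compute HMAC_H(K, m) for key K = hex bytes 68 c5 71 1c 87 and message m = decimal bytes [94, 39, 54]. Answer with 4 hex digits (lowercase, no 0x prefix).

0370

Key hex bytes 68 c5 71 1c 87 is 5 bytes > B = 3, so hash it first: H(key) = 60 e1, then zero-pad to 3 bytes: K' = 60 e1 00.
K' ⊕ ipad = 56 d7 36.  K' ⊕ opad = 3c bd 5c.
Inner input = (K'⊕ipad) ∥ m = 56 d7 36 ∥ 5e 27 36.
Inner hash: even-index sum = 179 mod 256 = 179; odd-index sum = 363 mod 256 = 107 → b3 6b.
Outer input = (K'⊕opad) ∥ inner = 3c bd 5c ∥ b3 6b.
Outer hash (tag): even-index sum = 259 mod 256 = 3; odd-index sum = 368 mod 256 = 112 → 03 70.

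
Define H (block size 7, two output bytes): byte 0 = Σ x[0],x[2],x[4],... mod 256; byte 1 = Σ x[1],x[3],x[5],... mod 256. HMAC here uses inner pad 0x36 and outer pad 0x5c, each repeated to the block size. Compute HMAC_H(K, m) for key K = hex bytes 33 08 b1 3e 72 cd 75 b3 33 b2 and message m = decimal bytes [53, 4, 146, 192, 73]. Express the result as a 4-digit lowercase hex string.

Key hex bytes 33 08 b1 3e 72 cd 75 b3 33 b2 is 10 bytes > B = 7, so hash it first: H(key) = fe 78, then zero-pad to 7 bytes: K' = fe 78 00 00 00 00 00.
K' ⊕ ipad = c8 4e 36 36 36 36 36.  K' ⊕ opad = a2 24 5c 5c 5c 5c 5c.
Inner input = (K'⊕ipad) ∥ m = c8 4e 36 36 36 36 36 ∥ 35 04 92 c0 49.
Inner hash: even-index sum = 558 mod 256 = 46; odd-index sum = 458 mod 256 = 202 → 2e ca.
Outer input = (K'⊕opad) ∥ inner = a2 24 5c 5c 5c 5c 5c ∥ 2e ca.
Outer hash (tag): even-index sum = 640 mod 256 = 128; odd-index sum = 266 mod 256 = 10 → 80 0a.

800a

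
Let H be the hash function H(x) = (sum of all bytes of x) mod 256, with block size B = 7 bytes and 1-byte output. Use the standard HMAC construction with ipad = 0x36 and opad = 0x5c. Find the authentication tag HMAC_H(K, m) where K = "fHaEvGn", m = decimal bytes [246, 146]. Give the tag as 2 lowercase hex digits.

44

Key "fHaEvGn" = 66 48 61 45 76 47 6e is exactly B = 7 bytes: K' = 66 48 61 45 76 47 6e.
K' ⊕ ipad = 50 7e 57 73 40 71 58.  K' ⊕ opad = 3a 14 3d 19 2a 1b 32.
Inner input = (K'⊕ipad) ∥ m = 50 7e 57 73 40 71 58 ∥ f6 92.
Inner hash: sum = 80+126+87+115+64+113+88+246+146 = 1065; mod 256 = 41 → 29.
Outer input = (K'⊕opad) ∥ inner = 3a 14 3d 19 2a 1b 32 ∥ 29.
Outer hash (tag): sum = 58+20+61+25+42+27+50+41 = 324; mod 256 = 68 → 44.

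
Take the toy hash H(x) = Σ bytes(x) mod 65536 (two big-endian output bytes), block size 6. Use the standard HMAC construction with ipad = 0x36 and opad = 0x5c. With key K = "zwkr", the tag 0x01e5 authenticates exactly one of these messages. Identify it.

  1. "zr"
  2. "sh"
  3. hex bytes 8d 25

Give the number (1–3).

Key "zwkr" = 7a 77 6b 72 is 4 bytes ≤ B = 6; zero-pad to 6 bytes: K' = 7a 77 6b 72 00 00.
K' ⊕ ipad = 4c 41 5d 44 36 36; K' ⊕ opad = 26 2b 37 2e 5c 5c.
m1: inner = H(4c 41 5d 44 36 36 7a 72) = 02 86; tag = H(26 2b 37 2e 5c 5c 02 86) = 01f6
m2: inner = H(4c 41 5d 44 36 36 73 68) = 02 75; tag = H(26 2b 37 2e 5c 5c 02 75) = 01e5 ← matches
m3: inner = H(4c 41 5d 44 36 36 8d 25) = 02 4c; tag = H(26 2b 37 2e 5c 5c 02 4c) = 01bc

2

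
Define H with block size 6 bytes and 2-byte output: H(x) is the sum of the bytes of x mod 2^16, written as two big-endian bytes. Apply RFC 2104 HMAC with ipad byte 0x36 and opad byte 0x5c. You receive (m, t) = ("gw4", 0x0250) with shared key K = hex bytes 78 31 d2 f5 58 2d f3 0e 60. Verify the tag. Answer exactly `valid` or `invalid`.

valid

Key hex bytes 78 31 d2 f5 58 2d f3 0e 60 is 9 bytes > B = 6, so hash it first: H(key) = 04 56, then zero-pad to 6 bytes: K' = 04 56 00 00 00 00.
K' ⊕ ipad = 32 60 36 36 36 36; K' ⊕ opad = 58 0a 5c 5c 5c 5c.
Inner hash: sum = 50+96+54+54+54+54+103+119+52 = 636 → 02 7c.
Outer hash (recomputed tag): sum = 88+10+92+92+92+92+2+124 = 592 → 02 50.
Recomputed tag = 0250; claimed = 0250 → match.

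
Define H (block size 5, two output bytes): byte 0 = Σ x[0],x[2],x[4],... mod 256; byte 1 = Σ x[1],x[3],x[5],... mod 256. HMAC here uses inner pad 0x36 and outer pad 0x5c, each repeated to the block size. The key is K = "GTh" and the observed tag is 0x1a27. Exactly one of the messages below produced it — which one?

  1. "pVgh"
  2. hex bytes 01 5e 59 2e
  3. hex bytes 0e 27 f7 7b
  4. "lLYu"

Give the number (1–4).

Key "GTh" = 47 54 68 is 3 bytes ≤ B = 5; zero-pad to 5 bytes: K' = 47 54 68 00 00.
K' ⊕ ipad = 71 62 5e 36 36; K' ⊕ opad = 1b 08 34 5c 5c.
m1: inner = H(71 62 5e 36 36 70 56 67 68) = c3 6f; tag = H(1b 08 34 5c 5c c3 6f) = 1a27 ← matches
m2: inner = H(71 62 5e 36 36 01 5e 59 2e) = 91 f2; tag = H(1b 08 34 5c 5c 91 f2) = 9df5
m3: inner = H(71 62 5e 36 36 0e 27 f7 7b) = a7 9d; tag = H(1b 08 34 5c 5c a7 9d) = 480b
m4: inner = H(71 62 5e 36 36 6c 4c 59 75) = c6 5d; tag = H(1b 08 34 5c 5c c6 5d) = 082a

1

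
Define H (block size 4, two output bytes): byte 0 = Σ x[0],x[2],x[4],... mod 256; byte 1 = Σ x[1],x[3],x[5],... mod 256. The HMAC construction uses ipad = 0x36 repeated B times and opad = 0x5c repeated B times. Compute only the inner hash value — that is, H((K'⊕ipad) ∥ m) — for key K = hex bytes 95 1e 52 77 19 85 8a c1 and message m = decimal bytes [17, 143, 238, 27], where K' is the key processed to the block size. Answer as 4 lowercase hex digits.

Key hex bytes 95 1e 52 77 19 85 8a c1 is 8 bytes > B = 4, so hash it first: H(key) = 8a db, then zero-pad to 4 bytes: K' = 8a db 00 00.
K' ⊕ ipad = bc ed 36 36.
Inner input = bc ed 36 36 ∥ 11 8f ee 1b.
Inner hash: even-index sum = 497 mod 256 = 241; odd-index sum = 461 mod 256 = 205 → f1 cd.

f1cd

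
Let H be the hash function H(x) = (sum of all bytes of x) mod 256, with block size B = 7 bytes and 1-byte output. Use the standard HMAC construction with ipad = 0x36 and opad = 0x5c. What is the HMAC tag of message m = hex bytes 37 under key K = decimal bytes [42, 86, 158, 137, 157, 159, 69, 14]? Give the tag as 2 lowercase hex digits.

0d

Key decimal bytes [42, 86, 158, 137, 157, 159, 69, 14] = 2a 56 9e 89 9d 9f 45 0e is 8 bytes > B = 7, so hash it first: H(key) = 36, then zero-pad to 7 bytes: K' = 36 00 00 00 00 00 00.
K' ⊕ ipad = 00 36 36 36 36 36 36.  K' ⊕ opad = 6a 5c 5c 5c 5c 5c 5c.
Inner input = (K'⊕ipad) ∥ m = 00 36 36 36 36 36 36 ∥ 37.
Inner hash: sum = 0+54+54+54+54+54+54+55 = 379; mod 256 = 123 → 7b.
Outer input = (K'⊕opad) ∥ inner = 6a 5c 5c 5c 5c 5c 5c ∥ 7b.
Outer hash (tag): sum = 106+92+92+92+92+92+92+123 = 781; mod 256 = 13 → 0d.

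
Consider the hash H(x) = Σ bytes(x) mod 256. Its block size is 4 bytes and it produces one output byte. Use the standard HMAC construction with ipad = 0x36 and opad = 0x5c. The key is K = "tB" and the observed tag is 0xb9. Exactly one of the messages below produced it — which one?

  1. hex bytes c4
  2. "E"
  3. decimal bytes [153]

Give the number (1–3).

3

Key "tB" = 74 42 is 2 bytes ≤ B = 4; zero-pad to 4 bytes: K' = 74 42 00 00.
K' ⊕ ipad = 42 74 36 36; K' ⊕ opad = 28 1e 5c 5c.
m1: inner = H(42 74 36 36 c4) = e6; tag = H(28 1e 5c 5c e6) = e4
m2: inner = H(42 74 36 36 45) = 67; tag = H(28 1e 5c 5c 67) = 65
m3: inner = H(42 74 36 36 99) = bb; tag = H(28 1e 5c 5c bb) = b9 ← matches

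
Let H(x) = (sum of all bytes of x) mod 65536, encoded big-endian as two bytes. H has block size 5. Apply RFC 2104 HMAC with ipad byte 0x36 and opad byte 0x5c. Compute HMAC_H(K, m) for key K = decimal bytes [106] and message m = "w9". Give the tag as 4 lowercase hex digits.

028b

Key decimal bytes [106] = 6a is 1 byte ≤ B = 5; zero-pad to 5 bytes: K' = 6a 00 00 00 00.
K' ⊕ ipad = 5c 36 36 36 36.  K' ⊕ opad = 36 5c 5c 5c 5c.
Inner input = (K'⊕ipad) ∥ m = 5c 36 36 36 36 ∥ 77 39.
Inner hash: sum = 92+54+54+54+54+119+57 = 484 → 01 e4.
Outer input = (K'⊕opad) ∥ inner = 36 5c 5c 5c 5c ∥ 01 e4.
Outer hash (tag): sum = 54+92+92+92+92+1+228 = 651 → 02 8b.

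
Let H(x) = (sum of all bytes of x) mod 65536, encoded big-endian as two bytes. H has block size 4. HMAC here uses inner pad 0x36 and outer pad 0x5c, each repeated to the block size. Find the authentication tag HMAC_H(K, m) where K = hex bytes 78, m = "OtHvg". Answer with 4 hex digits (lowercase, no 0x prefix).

0212

Key hex bytes 78 is 1 byte ≤ B = 4; zero-pad to 4 bytes: K' = 78 00 00 00.
K' ⊕ ipad = 4e 36 36 36.  K' ⊕ opad = 24 5c 5c 5c.
Inner input = (K'⊕ipad) ∥ m = 4e 36 36 36 ∥ 4f 74 48 76 67.
Inner hash: sum = 78+54+54+54+79+116+72+118+103 = 728 → 02 d8.
Outer input = (K'⊕opad) ∥ inner = 24 5c 5c 5c ∥ 02 d8.
Outer hash (tag): sum = 36+92+92+92+2+216 = 530 → 02 12.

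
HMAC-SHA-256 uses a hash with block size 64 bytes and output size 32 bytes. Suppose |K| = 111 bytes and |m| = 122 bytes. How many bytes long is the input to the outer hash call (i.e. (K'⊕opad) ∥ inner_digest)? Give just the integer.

Key is 111 > 64 bytes, so it is hashed to 32 bytes then zero-padded to 64: |K'| = 64.
Outer input = (K'⊕opad) ∥ H(inner) → 64 + 32 = 96 bytes.

96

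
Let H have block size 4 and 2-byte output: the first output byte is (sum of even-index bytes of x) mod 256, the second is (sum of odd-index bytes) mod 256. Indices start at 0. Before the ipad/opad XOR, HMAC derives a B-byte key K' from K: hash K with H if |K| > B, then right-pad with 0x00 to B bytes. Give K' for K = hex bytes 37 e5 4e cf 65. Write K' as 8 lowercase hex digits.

eab40000

|K| = 5 > B = 4, so first hash the key.
H(K): even-index sum = 234 mod 256 = 234; odd-index sum = 436 mod 256 = 180 → ea b4.
Zero-pad H(K) = ea b4 to 4 bytes: K' = ea b4 00 00.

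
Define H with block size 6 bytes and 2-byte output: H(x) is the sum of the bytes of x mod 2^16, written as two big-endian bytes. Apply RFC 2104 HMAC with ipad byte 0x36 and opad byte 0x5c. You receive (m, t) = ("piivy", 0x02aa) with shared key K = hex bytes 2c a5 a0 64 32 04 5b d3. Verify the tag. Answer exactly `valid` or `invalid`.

Key hex bytes 2c a5 a0 64 32 04 5b d3 is 8 bytes > B = 6, so hash it first: H(key) = 03 39, then zero-pad to 6 bytes: K' = 03 39 00 00 00 00.
K' ⊕ ipad = 35 0f 36 36 36 36; K' ⊕ opad = 5f 65 5c 5c 5c 5c.
Inner hash: sum = 53+15+54+54+54+54+112+105+105+118+121 = 845 → 03 4d.
Outer hash (recomputed tag): sum = 95+101+92+92+92+92+3+77 = 644 → 02 84.
Recomputed tag = 0284; claimed = 02aa → mismatch.

invalid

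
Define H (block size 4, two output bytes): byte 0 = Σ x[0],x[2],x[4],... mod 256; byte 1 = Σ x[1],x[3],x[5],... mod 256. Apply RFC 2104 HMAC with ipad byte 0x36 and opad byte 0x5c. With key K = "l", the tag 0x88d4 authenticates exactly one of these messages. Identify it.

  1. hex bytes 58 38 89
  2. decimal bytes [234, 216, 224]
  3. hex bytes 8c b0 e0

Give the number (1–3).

Key "l" = 6c is 1 byte ≤ B = 4; zero-pad to 4 bytes: K' = 6c 00 00 00.
K' ⊕ ipad = 5a 36 36 36; K' ⊕ opad = 30 5c 5c 5c.
m1: inner = H(5a 36 36 36 58 38 89) = 71 a4; tag = H(30 5c 5c 5c 71 a4) = fd5c
m2: inner = H(5a 36 36 36 ea d8 e0) = 5a 44; tag = H(30 5c 5c 5c 5a 44) = e6fc
m3: inner = H(5a 36 36 36 8c b0 e0) = fc 1c; tag = H(30 5c 5c 5c fc 1c) = 88d4 ← matches

3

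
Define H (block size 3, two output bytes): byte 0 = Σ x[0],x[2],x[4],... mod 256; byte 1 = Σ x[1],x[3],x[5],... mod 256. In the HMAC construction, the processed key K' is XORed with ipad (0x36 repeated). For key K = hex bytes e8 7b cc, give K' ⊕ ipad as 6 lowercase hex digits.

Key hex bytes e8 7b cc is exactly B = 3 bytes: K' = e8 7b cc.
XOR each byte with 0x36: e8⊕36=de, 7b⊕36=4d, cc⊕36=fa.

de4dfa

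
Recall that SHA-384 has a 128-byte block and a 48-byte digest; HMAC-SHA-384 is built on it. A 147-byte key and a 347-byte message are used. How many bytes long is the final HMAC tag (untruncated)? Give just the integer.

The tag is one SHA-384 digest: 48 bytes.

48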